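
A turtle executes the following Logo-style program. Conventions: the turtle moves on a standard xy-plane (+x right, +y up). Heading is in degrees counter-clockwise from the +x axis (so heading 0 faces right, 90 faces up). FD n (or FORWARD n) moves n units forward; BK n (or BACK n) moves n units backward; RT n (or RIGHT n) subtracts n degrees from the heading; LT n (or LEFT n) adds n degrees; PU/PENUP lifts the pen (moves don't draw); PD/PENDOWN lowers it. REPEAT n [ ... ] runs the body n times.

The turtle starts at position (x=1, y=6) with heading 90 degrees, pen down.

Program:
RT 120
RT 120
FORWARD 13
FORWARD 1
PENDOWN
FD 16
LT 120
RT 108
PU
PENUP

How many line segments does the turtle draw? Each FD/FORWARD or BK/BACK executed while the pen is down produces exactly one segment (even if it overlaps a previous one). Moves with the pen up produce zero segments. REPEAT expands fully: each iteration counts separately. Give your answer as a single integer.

Answer: 3

Derivation:
Executing turtle program step by step:
Start: pos=(1,6), heading=90, pen down
RT 120: heading 90 -> 330
RT 120: heading 330 -> 210
FD 13: (1,6) -> (-10.258,-0.5) [heading=210, draw]
FD 1: (-10.258,-0.5) -> (-11.124,-1) [heading=210, draw]
PD: pen down
FD 16: (-11.124,-1) -> (-24.981,-9) [heading=210, draw]
LT 120: heading 210 -> 330
RT 108: heading 330 -> 222
PU: pen up
PU: pen up
Final: pos=(-24.981,-9), heading=222, 3 segment(s) drawn
Segments drawn: 3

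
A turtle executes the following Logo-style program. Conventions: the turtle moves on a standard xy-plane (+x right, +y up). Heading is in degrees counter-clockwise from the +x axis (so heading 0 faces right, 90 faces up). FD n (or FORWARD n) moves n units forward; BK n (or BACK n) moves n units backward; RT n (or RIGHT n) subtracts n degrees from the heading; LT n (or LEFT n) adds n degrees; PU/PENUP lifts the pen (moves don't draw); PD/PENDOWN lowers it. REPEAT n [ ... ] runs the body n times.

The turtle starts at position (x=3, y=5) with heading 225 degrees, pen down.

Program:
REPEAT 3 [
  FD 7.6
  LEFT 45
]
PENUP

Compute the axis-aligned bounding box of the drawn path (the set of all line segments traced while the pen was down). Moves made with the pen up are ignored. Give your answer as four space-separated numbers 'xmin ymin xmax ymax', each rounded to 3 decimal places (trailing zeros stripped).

Answer: -2.374 -13.348 3 5

Derivation:
Executing turtle program step by step:
Start: pos=(3,5), heading=225, pen down
REPEAT 3 [
  -- iteration 1/3 --
  FD 7.6: (3,5) -> (-2.374,-0.374) [heading=225, draw]
  LT 45: heading 225 -> 270
  -- iteration 2/3 --
  FD 7.6: (-2.374,-0.374) -> (-2.374,-7.974) [heading=270, draw]
  LT 45: heading 270 -> 315
  -- iteration 3/3 --
  FD 7.6: (-2.374,-7.974) -> (3,-13.348) [heading=315, draw]
  LT 45: heading 315 -> 0
]
PU: pen up
Final: pos=(3,-13.348), heading=0, 3 segment(s) drawn

Segment endpoints: x in {-2.374, -2.374, 3, 3}, y in {-13.348, -7.974, -0.374, 5}
xmin=-2.374, ymin=-13.348, xmax=3, ymax=5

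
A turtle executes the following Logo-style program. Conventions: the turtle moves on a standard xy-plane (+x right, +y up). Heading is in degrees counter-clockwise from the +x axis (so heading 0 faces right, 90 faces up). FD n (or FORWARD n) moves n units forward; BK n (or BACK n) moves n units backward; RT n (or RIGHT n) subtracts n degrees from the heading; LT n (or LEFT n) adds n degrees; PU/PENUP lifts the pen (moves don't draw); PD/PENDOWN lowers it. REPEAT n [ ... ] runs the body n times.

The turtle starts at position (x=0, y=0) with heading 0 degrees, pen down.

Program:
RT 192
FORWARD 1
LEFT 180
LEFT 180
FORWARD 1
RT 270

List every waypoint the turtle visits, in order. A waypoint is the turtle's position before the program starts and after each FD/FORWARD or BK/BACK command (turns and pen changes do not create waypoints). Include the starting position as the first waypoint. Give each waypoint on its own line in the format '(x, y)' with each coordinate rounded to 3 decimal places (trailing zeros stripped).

Answer: (0, 0)
(-0.978, 0.208)
(-1.956, 0.416)

Derivation:
Executing turtle program step by step:
Start: pos=(0,0), heading=0, pen down
RT 192: heading 0 -> 168
FD 1: (0,0) -> (-0.978,0.208) [heading=168, draw]
LT 180: heading 168 -> 348
LT 180: heading 348 -> 168
FD 1: (-0.978,0.208) -> (-1.956,0.416) [heading=168, draw]
RT 270: heading 168 -> 258
Final: pos=(-1.956,0.416), heading=258, 2 segment(s) drawn
Waypoints (3 total):
(0, 0)
(-0.978, 0.208)
(-1.956, 0.416)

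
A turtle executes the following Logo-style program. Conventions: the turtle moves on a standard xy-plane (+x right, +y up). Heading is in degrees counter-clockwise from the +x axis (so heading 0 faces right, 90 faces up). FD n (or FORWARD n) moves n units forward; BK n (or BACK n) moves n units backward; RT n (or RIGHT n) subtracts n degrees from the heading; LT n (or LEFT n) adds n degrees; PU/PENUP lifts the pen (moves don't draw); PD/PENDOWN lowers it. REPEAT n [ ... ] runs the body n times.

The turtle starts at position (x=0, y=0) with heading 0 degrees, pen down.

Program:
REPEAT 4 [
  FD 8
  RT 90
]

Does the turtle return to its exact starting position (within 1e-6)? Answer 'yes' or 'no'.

Executing turtle program step by step:
Start: pos=(0,0), heading=0, pen down
REPEAT 4 [
  -- iteration 1/4 --
  FD 8: (0,0) -> (8,0) [heading=0, draw]
  RT 90: heading 0 -> 270
  -- iteration 2/4 --
  FD 8: (8,0) -> (8,-8) [heading=270, draw]
  RT 90: heading 270 -> 180
  -- iteration 3/4 --
  FD 8: (8,-8) -> (0,-8) [heading=180, draw]
  RT 90: heading 180 -> 90
  -- iteration 4/4 --
  FD 8: (0,-8) -> (0,0) [heading=90, draw]
  RT 90: heading 90 -> 0
]
Final: pos=(0,0), heading=0, 4 segment(s) drawn

Start position: (0, 0)
Final position: (0, 0)
Distance = 0; < 1e-6 -> CLOSED

Answer: yes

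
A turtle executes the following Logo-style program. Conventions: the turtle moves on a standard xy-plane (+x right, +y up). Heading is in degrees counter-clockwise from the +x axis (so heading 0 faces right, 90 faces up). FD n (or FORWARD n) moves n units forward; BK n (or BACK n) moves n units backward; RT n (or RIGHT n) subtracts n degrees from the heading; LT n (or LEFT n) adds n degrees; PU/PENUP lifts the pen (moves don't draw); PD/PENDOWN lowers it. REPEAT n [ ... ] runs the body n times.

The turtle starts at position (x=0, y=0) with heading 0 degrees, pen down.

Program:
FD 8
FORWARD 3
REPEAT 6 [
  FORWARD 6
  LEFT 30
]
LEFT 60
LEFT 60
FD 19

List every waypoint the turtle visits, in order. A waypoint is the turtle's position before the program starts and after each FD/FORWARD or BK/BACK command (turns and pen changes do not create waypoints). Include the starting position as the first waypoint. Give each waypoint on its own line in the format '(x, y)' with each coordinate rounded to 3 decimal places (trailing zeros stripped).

Executing turtle program step by step:
Start: pos=(0,0), heading=0, pen down
FD 8: (0,0) -> (8,0) [heading=0, draw]
FD 3: (8,0) -> (11,0) [heading=0, draw]
REPEAT 6 [
  -- iteration 1/6 --
  FD 6: (11,0) -> (17,0) [heading=0, draw]
  LT 30: heading 0 -> 30
  -- iteration 2/6 --
  FD 6: (17,0) -> (22.196,3) [heading=30, draw]
  LT 30: heading 30 -> 60
  -- iteration 3/6 --
  FD 6: (22.196,3) -> (25.196,8.196) [heading=60, draw]
  LT 30: heading 60 -> 90
  -- iteration 4/6 --
  FD 6: (25.196,8.196) -> (25.196,14.196) [heading=90, draw]
  LT 30: heading 90 -> 120
  -- iteration 5/6 --
  FD 6: (25.196,14.196) -> (22.196,19.392) [heading=120, draw]
  LT 30: heading 120 -> 150
  -- iteration 6/6 --
  FD 6: (22.196,19.392) -> (17,22.392) [heading=150, draw]
  LT 30: heading 150 -> 180
]
LT 60: heading 180 -> 240
LT 60: heading 240 -> 300
FD 19: (17,22.392) -> (26.5,5.938) [heading=300, draw]
Final: pos=(26.5,5.938), heading=300, 9 segment(s) drawn
Waypoints (10 total):
(0, 0)
(8, 0)
(11, 0)
(17, 0)
(22.196, 3)
(25.196, 8.196)
(25.196, 14.196)
(22.196, 19.392)
(17, 22.392)
(26.5, 5.938)

Answer: (0, 0)
(8, 0)
(11, 0)
(17, 0)
(22.196, 3)
(25.196, 8.196)
(25.196, 14.196)
(22.196, 19.392)
(17, 22.392)
(26.5, 5.938)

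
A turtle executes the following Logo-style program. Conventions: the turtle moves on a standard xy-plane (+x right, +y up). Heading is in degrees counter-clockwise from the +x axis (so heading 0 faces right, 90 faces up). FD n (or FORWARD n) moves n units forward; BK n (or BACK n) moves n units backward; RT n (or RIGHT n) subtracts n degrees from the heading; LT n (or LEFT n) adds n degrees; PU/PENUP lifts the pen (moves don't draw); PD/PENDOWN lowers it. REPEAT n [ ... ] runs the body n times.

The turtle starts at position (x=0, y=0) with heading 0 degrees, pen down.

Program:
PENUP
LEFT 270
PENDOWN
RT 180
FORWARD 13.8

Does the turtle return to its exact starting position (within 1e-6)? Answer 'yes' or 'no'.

Executing turtle program step by step:
Start: pos=(0,0), heading=0, pen down
PU: pen up
LT 270: heading 0 -> 270
PD: pen down
RT 180: heading 270 -> 90
FD 13.8: (0,0) -> (0,13.8) [heading=90, draw]
Final: pos=(0,13.8), heading=90, 1 segment(s) drawn

Start position: (0, 0)
Final position: (0, 13.8)
Distance = 13.8; >= 1e-6 -> NOT closed

Answer: no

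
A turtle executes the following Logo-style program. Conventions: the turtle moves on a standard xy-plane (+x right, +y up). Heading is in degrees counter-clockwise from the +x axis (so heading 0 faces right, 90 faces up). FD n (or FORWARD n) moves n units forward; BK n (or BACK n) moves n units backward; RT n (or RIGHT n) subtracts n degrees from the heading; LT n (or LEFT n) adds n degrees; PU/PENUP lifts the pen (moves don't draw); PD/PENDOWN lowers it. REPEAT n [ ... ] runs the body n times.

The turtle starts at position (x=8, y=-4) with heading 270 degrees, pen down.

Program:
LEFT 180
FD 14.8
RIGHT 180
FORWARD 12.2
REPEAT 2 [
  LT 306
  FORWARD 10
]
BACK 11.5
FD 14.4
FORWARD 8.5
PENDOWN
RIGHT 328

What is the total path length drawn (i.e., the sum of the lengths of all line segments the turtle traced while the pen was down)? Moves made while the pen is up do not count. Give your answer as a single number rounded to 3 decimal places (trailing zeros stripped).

Executing turtle program step by step:
Start: pos=(8,-4), heading=270, pen down
LT 180: heading 270 -> 90
FD 14.8: (8,-4) -> (8,10.8) [heading=90, draw]
RT 180: heading 90 -> 270
FD 12.2: (8,10.8) -> (8,-1.4) [heading=270, draw]
REPEAT 2 [
  -- iteration 1/2 --
  LT 306: heading 270 -> 216
  FD 10: (8,-1.4) -> (-0.09,-7.278) [heading=216, draw]
  -- iteration 2/2 --
  LT 306: heading 216 -> 162
  FD 10: (-0.09,-7.278) -> (-9.601,-4.188) [heading=162, draw]
]
BK 11.5: (-9.601,-4.188) -> (1.336,-7.741) [heading=162, draw]
FD 14.4: (1.336,-7.741) -> (-12.359,-3.292) [heading=162, draw]
FD 8.5: (-12.359,-3.292) -> (-20.443,-0.665) [heading=162, draw]
PD: pen down
RT 328: heading 162 -> 194
Final: pos=(-20.443,-0.665), heading=194, 7 segment(s) drawn

Segment lengths:
  seg 1: (8,-4) -> (8,10.8), length = 14.8
  seg 2: (8,10.8) -> (8,-1.4), length = 12.2
  seg 3: (8,-1.4) -> (-0.09,-7.278), length = 10
  seg 4: (-0.09,-7.278) -> (-9.601,-4.188), length = 10
  seg 5: (-9.601,-4.188) -> (1.336,-7.741), length = 11.5
  seg 6: (1.336,-7.741) -> (-12.359,-3.292), length = 14.4
  seg 7: (-12.359,-3.292) -> (-20.443,-0.665), length = 8.5
Total = 81.4

Answer: 81.4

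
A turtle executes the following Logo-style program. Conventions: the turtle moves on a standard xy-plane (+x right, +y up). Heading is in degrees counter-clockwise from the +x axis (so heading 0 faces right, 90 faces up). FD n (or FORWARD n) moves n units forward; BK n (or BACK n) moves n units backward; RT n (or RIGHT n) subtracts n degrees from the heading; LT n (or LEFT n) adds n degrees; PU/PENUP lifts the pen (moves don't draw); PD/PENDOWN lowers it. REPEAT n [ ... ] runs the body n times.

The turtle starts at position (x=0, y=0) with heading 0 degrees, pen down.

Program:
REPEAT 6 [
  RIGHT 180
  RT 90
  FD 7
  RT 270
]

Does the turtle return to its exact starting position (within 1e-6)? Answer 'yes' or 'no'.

Executing turtle program step by step:
Start: pos=(0,0), heading=0, pen down
REPEAT 6 [
  -- iteration 1/6 --
  RT 180: heading 0 -> 180
  RT 90: heading 180 -> 90
  FD 7: (0,0) -> (0,7) [heading=90, draw]
  RT 270: heading 90 -> 180
  -- iteration 2/6 --
  RT 180: heading 180 -> 0
  RT 90: heading 0 -> 270
  FD 7: (0,7) -> (0,0) [heading=270, draw]
  RT 270: heading 270 -> 0
  -- iteration 3/6 --
  RT 180: heading 0 -> 180
  RT 90: heading 180 -> 90
  FD 7: (0,0) -> (0,7) [heading=90, draw]
  RT 270: heading 90 -> 180
  -- iteration 4/6 --
  RT 180: heading 180 -> 0
  RT 90: heading 0 -> 270
  FD 7: (0,7) -> (0,0) [heading=270, draw]
  RT 270: heading 270 -> 0
  -- iteration 5/6 --
  RT 180: heading 0 -> 180
  RT 90: heading 180 -> 90
  FD 7: (0,0) -> (0,7) [heading=90, draw]
  RT 270: heading 90 -> 180
  -- iteration 6/6 --
  RT 180: heading 180 -> 0
  RT 90: heading 0 -> 270
  FD 7: (0,7) -> (0,0) [heading=270, draw]
  RT 270: heading 270 -> 0
]
Final: pos=(0,0), heading=0, 6 segment(s) drawn

Start position: (0, 0)
Final position: (0, 0)
Distance = 0; < 1e-6 -> CLOSED

Answer: yes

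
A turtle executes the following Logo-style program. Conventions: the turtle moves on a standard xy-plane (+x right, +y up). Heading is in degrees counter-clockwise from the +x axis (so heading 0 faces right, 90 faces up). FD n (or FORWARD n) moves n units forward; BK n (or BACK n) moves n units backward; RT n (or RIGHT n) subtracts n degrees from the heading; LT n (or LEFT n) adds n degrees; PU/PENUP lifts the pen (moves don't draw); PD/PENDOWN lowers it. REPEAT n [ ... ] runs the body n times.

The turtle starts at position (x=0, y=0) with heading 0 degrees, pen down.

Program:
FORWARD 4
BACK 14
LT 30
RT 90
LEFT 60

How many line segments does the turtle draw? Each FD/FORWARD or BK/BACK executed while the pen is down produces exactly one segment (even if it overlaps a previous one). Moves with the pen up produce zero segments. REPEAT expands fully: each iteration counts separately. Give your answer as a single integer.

Executing turtle program step by step:
Start: pos=(0,0), heading=0, pen down
FD 4: (0,0) -> (4,0) [heading=0, draw]
BK 14: (4,0) -> (-10,0) [heading=0, draw]
LT 30: heading 0 -> 30
RT 90: heading 30 -> 300
LT 60: heading 300 -> 0
Final: pos=(-10,0), heading=0, 2 segment(s) drawn
Segments drawn: 2

Answer: 2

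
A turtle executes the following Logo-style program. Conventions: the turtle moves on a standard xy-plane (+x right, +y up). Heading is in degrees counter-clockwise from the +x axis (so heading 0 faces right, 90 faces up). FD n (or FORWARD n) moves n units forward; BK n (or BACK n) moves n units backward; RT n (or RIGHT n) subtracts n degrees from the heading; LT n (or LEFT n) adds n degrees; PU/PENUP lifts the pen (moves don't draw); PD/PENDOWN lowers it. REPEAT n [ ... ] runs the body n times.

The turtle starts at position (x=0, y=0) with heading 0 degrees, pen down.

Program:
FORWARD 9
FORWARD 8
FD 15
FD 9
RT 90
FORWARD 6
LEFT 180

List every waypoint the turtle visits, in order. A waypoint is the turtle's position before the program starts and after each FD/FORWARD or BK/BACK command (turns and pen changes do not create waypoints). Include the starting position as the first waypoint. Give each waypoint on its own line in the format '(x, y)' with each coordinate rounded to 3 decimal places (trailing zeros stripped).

Answer: (0, 0)
(9, 0)
(17, 0)
(32, 0)
(41, 0)
(41, -6)

Derivation:
Executing turtle program step by step:
Start: pos=(0,0), heading=0, pen down
FD 9: (0,0) -> (9,0) [heading=0, draw]
FD 8: (9,0) -> (17,0) [heading=0, draw]
FD 15: (17,0) -> (32,0) [heading=0, draw]
FD 9: (32,0) -> (41,0) [heading=0, draw]
RT 90: heading 0 -> 270
FD 6: (41,0) -> (41,-6) [heading=270, draw]
LT 180: heading 270 -> 90
Final: pos=(41,-6), heading=90, 5 segment(s) drawn
Waypoints (6 total):
(0, 0)
(9, 0)
(17, 0)
(32, 0)
(41, 0)
(41, -6)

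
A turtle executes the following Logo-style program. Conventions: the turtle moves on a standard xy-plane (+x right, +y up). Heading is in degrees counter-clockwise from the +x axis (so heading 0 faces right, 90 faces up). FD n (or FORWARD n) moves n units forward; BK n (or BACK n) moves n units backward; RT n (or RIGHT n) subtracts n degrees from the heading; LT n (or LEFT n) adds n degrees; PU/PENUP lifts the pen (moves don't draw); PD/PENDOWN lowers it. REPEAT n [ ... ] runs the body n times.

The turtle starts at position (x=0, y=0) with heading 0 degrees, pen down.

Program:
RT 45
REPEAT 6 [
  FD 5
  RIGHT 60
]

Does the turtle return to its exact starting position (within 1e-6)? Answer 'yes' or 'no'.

Answer: yes

Derivation:
Executing turtle program step by step:
Start: pos=(0,0), heading=0, pen down
RT 45: heading 0 -> 315
REPEAT 6 [
  -- iteration 1/6 --
  FD 5: (0,0) -> (3.536,-3.536) [heading=315, draw]
  RT 60: heading 315 -> 255
  -- iteration 2/6 --
  FD 5: (3.536,-3.536) -> (2.241,-8.365) [heading=255, draw]
  RT 60: heading 255 -> 195
  -- iteration 3/6 --
  FD 5: (2.241,-8.365) -> (-2.588,-9.659) [heading=195, draw]
  RT 60: heading 195 -> 135
  -- iteration 4/6 --
  FD 5: (-2.588,-9.659) -> (-6.124,-6.124) [heading=135, draw]
  RT 60: heading 135 -> 75
  -- iteration 5/6 --
  FD 5: (-6.124,-6.124) -> (-4.83,-1.294) [heading=75, draw]
  RT 60: heading 75 -> 15
  -- iteration 6/6 --
  FD 5: (-4.83,-1.294) -> (0,0) [heading=15, draw]
  RT 60: heading 15 -> 315
]
Final: pos=(0,0), heading=315, 6 segment(s) drawn

Start position: (0, 0)
Final position: (0, 0)
Distance = 0; < 1e-6 -> CLOSED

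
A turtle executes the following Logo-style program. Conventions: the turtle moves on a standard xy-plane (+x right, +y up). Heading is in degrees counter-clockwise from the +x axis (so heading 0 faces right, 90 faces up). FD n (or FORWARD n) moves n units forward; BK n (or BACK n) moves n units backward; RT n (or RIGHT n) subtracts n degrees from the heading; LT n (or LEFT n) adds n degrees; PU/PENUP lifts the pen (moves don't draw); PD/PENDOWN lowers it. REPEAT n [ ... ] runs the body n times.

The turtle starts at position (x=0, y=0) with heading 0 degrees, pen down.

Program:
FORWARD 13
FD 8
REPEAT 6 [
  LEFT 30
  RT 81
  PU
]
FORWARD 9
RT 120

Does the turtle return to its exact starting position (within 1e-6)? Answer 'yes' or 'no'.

Executing turtle program step by step:
Start: pos=(0,0), heading=0, pen down
FD 13: (0,0) -> (13,0) [heading=0, draw]
FD 8: (13,0) -> (21,0) [heading=0, draw]
REPEAT 6 [
  -- iteration 1/6 --
  LT 30: heading 0 -> 30
  RT 81: heading 30 -> 309
  PU: pen up
  -- iteration 2/6 --
  LT 30: heading 309 -> 339
  RT 81: heading 339 -> 258
  PU: pen up
  -- iteration 3/6 --
  LT 30: heading 258 -> 288
  RT 81: heading 288 -> 207
  PU: pen up
  -- iteration 4/6 --
  LT 30: heading 207 -> 237
  RT 81: heading 237 -> 156
  PU: pen up
  -- iteration 5/6 --
  LT 30: heading 156 -> 186
  RT 81: heading 186 -> 105
  PU: pen up
  -- iteration 6/6 --
  LT 30: heading 105 -> 135
  RT 81: heading 135 -> 54
  PU: pen up
]
FD 9: (21,0) -> (26.29,7.281) [heading=54, move]
RT 120: heading 54 -> 294
Final: pos=(26.29,7.281), heading=294, 2 segment(s) drawn

Start position: (0, 0)
Final position: (26.29, 7.281)
Distance = 27.28; >= 1e-6 -> NOT closed

Answer: no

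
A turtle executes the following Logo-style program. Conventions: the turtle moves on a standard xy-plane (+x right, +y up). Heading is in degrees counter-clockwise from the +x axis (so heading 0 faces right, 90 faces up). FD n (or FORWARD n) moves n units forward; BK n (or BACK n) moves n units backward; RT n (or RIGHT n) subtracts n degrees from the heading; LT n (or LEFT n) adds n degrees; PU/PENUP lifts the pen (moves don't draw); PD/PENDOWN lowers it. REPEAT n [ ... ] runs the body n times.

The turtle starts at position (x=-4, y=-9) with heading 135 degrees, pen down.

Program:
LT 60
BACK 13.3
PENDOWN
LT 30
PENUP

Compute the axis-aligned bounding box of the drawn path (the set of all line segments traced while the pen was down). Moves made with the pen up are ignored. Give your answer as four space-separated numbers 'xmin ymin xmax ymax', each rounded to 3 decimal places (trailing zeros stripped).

Executing turtle program step by step:
Start: pos=(-4,-9), heading=135, pen down
LT 60: heading 135 -> 195
BK 13.3: (-4,-9) -> (8.847,-5.558) [heading=195, draw]
PD: pen down
LT 30: heading 195 -> 225
PU: pen up
Final: pos=(8.847,-5.558), heading=225, 1 segment(s) drawn

Segment endpoints: x in {-4, 8.847}, y in {-9, -5.558}
xmin=-4, ymin=-9, xmax=8.847, ymax=-5.558

Answer: -4 -9 8.847 -5.558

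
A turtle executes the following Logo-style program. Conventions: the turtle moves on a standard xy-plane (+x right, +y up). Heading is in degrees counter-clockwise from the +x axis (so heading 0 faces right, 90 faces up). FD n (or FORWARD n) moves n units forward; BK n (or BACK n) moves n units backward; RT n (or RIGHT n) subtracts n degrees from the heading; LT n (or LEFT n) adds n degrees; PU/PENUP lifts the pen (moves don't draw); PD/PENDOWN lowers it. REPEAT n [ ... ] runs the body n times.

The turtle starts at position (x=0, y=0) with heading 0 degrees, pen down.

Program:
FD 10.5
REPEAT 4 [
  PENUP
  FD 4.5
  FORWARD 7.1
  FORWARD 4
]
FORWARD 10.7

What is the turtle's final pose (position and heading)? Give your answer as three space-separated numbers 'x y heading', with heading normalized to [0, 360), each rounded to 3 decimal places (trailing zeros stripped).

Executing turtle program step by step:
Start: pos=(0,0), heading=0, pen down
FD 10.5: (0,0) -> (10.5,0) [heading=0, draw]
REPEAT 4 [
  -- iteration 1/4 --
  PU: pen up
  FD 4.5: (10.5,0) -> (15,0) [heading=0, move]
  FD 7.1: (15,0) -> (22.1,0) [heading=0, move]
  FD 4: (22.1,0) -> (26.1,0) [heading=0, move]
  -- iteration 2/4 --
  PU: pen up
  FD 4.5: (26.1,0) -> (30.6,0) [heading=0, move]
  FD 7.1: (30.6,0) -> (37.7,0) [heading=0, move]
  FD 4: (37.7,0) -> (41.7,0) [heading=0, move]
  -- iteration 3/4 --
  PU: pen up
  FD 4.5: (41.7,0) -> (46.2,0) [heading=0, move]
  FD 7.1: (46.2,0) -> (53.3,0) [heading=0, move]
  FD 4: (53.3,0) -> (57.3,0) [heading=0, move]
  -- iteration 4/4 --
  PU: pen up
  FD 4.5: (57.3,0) -> (61.8,0) [heading=0, move]
  FD 7.1: (61.8,0) -> (68.9,0) [heading=0, move]
  FD 4: (68.9,0) -> (72.9,0) [heading=0, move]
]
FD 10.7: (72.9,0) -> (83.6,0) [heading=0, move]
Final: pos=(83.6,0), heading=0, 1 segment(s) drawn

Answer: 83.6 0 0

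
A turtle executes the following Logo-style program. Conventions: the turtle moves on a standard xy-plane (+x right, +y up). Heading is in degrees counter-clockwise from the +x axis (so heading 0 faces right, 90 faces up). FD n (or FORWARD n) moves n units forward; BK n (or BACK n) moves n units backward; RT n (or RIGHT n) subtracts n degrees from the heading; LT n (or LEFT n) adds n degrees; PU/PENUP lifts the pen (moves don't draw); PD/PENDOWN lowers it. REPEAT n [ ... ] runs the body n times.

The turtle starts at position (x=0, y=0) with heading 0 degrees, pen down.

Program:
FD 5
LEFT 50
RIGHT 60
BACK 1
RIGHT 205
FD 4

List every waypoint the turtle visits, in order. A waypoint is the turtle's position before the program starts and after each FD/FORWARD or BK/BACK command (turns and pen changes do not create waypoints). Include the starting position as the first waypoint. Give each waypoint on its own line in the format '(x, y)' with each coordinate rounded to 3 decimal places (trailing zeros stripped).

Executing turtle program step by step:
Start: pos=(0,0), heading=0, pen down
FD 5: (0,0) -> (5,0) [heading=0, draw]
LT 50: heading 0 -> 50
RT 60: heading 50 -> 350
BK 1: (5,0) -> (4.015,0.174) [heading=350, draw]
RT 205: heading 350 -> 145
FD 4: (4.015,0.174) -> (0.739,2.468) [heading=145, draw]
Final: pos=(0.739,2.468), heading=145, 3 segment(s) drawn
Waypoints (4 total):
(0, 0)
(5, 0)
(4.015, 0.174)
(0.739, 2.468)

Answer: (0, 0)
(5, 0)
(4.015, 0.174)
(0.739, 2.468)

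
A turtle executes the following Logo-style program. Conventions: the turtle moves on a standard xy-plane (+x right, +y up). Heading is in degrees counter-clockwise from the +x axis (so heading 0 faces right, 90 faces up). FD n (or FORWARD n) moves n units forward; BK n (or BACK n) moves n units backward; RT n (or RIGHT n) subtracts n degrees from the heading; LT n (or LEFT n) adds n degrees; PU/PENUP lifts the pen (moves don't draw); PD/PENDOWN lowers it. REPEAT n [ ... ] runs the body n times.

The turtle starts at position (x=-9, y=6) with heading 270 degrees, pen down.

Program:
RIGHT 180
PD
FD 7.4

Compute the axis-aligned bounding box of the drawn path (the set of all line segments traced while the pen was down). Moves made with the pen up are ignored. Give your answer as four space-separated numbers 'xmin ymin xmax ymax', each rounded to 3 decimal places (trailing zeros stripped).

Answer: -9 6 -9 13.4

Derivation:
Executing turtle program step by step:
Start: pos=(-9,6), heading=270, pen down
RT 180: heading 270 -> 90
PD: pen down
FD 7.4: (-9,6) -> (-9,13.4) [heading=90, draw]
Final: pos=(-9,13.4), heading=90, 1 segment(s) drawn

Segment endpoints: x in {-9}, y in {6, 13.4}
xmin=-9, ymin=6, xmax=-9, ymax=13.4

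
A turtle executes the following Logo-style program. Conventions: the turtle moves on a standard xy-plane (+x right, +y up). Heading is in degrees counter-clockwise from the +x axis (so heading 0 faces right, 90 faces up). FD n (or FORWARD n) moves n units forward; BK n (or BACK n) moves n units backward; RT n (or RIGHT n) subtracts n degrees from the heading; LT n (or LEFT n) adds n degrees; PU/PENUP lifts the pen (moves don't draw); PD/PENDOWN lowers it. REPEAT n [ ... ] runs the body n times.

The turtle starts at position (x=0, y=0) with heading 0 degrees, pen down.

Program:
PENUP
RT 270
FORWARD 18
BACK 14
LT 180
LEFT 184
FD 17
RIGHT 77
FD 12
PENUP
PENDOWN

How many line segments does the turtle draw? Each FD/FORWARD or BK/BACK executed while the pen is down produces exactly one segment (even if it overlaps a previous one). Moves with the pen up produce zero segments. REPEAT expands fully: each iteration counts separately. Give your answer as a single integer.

Answer: 0

Derivation:
Executing turtle program step by step:
Start: pos=(0,0), heading=0, pen down
PU: pen up
RT 270: heading 0 -> 90
FD 18: (0,0) -> (0,18) [heading=90, move]
BK 14: (0,18) -> (0,4) [heading=90, move]
LT 180: heading 90 -> 270
LT 184: heading 270 -> 94
FD 17: (0,4) -> (-1.186,20.959) [heading=94, move]
RT 77: heading 94 -> 17
FD 12: (-1.186,20.959) -> (10.29,24.467) [heading=17, move]
PU: pen up
PD: pen down
Final: pos=(10.29,24.467), heading=17, 0 segment(s) drawn
Segments drawn: 0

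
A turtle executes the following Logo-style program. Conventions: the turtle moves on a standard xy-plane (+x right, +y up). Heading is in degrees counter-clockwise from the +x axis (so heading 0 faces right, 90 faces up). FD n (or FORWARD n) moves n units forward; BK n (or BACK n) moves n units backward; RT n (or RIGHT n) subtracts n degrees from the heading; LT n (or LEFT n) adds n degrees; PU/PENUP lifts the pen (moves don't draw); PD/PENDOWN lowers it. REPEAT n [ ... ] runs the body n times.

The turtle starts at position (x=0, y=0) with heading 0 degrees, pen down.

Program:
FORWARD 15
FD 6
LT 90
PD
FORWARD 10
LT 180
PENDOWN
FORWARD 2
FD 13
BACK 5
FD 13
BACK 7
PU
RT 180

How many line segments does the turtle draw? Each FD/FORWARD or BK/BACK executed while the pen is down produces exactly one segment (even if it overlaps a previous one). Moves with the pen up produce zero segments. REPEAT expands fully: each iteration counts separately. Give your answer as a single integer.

Executing turtle program step by step:
Start: pos=(0,0), heading=0, pen down
FD 15: (0,0) -> (15,0) [heading=0, draw]
FD 6: (15,0) -> (21,0) [heading=0, draw]
LT 90: heading 0 -> 90
PD: pen down
FD 10: (21,0) -> (21,10) [heading=90, draw]
LT 180: heading 90 -> 270
PD: pen down
FD 2: (21,10) -> (21,8) [heading=270, draw]
FD 13: (21,8) -> (21,-5) [heading=270, draw]
BK 5: (21,-5) -> (21,0) [heading=270, draw]
FD 13: (21,0) -> (21,-13) [heading=270, draw]
BK 7: (21,-13) -> (21,-6) [heading=270, draw]
PU: pen up
RT 180: heading 270 -> 90
Final: pos=(21,-6), heading=90, 8 segment(s) drawn
Segments drawn: 8

Answer: 8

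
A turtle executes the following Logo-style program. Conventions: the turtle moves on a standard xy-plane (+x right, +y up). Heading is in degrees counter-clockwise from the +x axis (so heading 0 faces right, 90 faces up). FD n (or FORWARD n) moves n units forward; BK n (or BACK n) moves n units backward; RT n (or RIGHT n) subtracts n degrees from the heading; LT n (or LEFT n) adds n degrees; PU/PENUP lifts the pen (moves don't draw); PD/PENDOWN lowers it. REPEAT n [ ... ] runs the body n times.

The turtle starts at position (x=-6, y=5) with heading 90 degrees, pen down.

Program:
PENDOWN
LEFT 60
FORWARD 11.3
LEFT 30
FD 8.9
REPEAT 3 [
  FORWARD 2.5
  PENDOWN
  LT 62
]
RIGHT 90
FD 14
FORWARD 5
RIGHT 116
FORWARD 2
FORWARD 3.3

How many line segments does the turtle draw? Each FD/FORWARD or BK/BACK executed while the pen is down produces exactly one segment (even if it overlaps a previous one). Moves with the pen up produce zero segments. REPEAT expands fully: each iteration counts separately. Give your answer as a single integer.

Answer: 9

Derivation:
Executing turtle program step by step:
Start: pos=(-6,5), heading=90, pen down
PD: pen down
LT 60: heading 90 -> 150
FD 11.3: (-6,5) -> (-15.786,10.65) [heading=150, draw]
LT 30: heading 150 -> 180
FD 8.9: (-15.786,10.65) -> (-24.686,10.65) [heading=180, draw]
REPEAT 3 [
  -- iteration 1/3 --
  FD 2.5: (-24.686,10.65) -> (-27.186,10.65) [heading=180, draw]
  PD: pen down
  LT 62: heading 180 -> 242
  -- iteration 2/3 --
  FD 2.5: (-27.186,10.65) -> (-28.36,8.443) [heading=242, draw]
  PD: pen down
  LT 62: heading 242 -> 304
  -- iteration 3/3 --
  FD 2.5: (-28.36,8.443) -> (-26.962,6.37) [heading=304, draw]
  PD: pen down
  LT 62: heading 304 -> 6
]
RT 90: heading 6 -> 276
FD 14: (-26.962,6.37) -> (-25.498,-7.553) [heading=276, draw]
FD 5: (-25.498,-7.553) -> (-24.976,-12.526) [heading=276, draw]
RT 116: heading 276 -> 160
FD 2: (-24.976,-12.526) -> (-26.855,-11.842) [heading=160, draw]
FD 3.3: (-26.855,-11.842) -> (-29.956,-10.713) [heading=160, draw]
Final: pos=(-29.956,-10.713), heading=160, 9 segment(s) drawn
Segments drawn: 9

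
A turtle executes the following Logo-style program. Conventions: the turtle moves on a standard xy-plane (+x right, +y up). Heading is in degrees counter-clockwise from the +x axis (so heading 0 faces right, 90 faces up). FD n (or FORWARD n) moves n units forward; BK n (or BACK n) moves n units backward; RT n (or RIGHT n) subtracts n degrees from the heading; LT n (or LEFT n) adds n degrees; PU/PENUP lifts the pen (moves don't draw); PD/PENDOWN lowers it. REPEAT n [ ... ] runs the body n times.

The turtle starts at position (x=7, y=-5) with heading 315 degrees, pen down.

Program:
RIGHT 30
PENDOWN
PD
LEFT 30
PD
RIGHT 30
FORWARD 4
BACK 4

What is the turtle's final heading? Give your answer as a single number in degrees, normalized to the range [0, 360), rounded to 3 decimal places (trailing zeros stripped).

Answer: 285

Derivation:
Executing turtle program step by step:
Start: pos=(7,-5), heading=315, pen down
RT 30: heading 315 -> 285
PD: pen down
PD: pen down
LT 30: heading 285 -> 315
PD: pen down
RT 30: heading 315 -> 285
FD 4: (7,-5) -> (8.035,-8.864) [heading=285, draw]
BK 4: (8.035,-8.864) -> (7,-5) [heading=285, draw]
Final: pos=(7,-5), heading=285, 2 segment(s) drawn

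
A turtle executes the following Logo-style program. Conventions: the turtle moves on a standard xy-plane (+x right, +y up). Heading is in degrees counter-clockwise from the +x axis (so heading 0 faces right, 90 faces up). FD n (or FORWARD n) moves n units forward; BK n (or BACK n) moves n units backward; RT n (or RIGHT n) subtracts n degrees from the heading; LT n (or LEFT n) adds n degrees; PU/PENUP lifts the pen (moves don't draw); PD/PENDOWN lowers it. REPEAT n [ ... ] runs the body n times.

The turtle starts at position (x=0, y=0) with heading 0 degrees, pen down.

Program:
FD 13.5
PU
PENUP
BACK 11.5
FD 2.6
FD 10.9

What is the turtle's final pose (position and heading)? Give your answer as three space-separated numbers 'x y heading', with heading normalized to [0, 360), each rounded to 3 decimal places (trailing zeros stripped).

Answer: 15.5 0 0

Derivation:
Executing turtle program step by step:
Start: pos=(0,0), heading=0, pen down
FD 13.5: (0,0) -> (13.5,0) [heading=0, draw]
PU: pen up
PU: pen up
BK 11.5: (13.5,0) -> (2,0) [heading=0, move]
FD 2.6: (2,0) -> (4.6,0) [heading=0, move]
FD 10.9: (4.6,0) -> (15.5,0) [heading=0, move]
Final: pos=(15.5,0), heading=0, 1 segment(s) drawn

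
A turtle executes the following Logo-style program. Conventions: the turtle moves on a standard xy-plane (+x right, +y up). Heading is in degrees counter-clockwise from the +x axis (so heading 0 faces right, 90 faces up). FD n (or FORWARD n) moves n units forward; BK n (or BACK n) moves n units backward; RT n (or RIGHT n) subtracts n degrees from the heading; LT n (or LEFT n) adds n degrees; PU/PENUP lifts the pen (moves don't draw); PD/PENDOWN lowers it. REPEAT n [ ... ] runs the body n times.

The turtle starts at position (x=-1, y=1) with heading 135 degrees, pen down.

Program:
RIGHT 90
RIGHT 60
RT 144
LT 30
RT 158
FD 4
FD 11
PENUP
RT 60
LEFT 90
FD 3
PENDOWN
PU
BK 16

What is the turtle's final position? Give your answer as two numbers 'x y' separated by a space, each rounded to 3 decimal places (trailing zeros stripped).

Executing turtle program step by step:
Start: pos=(-1,1), heading=135, pen down
RT 90: heading 135 -> 45
RT 60: heading 45 -> 345
RT 144: heading 345 -> 201
LT 30: heading 201 -> 231
RT 158: heading 231 -> 73
FD 4: (-1,1) -> (0.169,4.825) [heading=73, draw]
FD 11: (0.169,4.825) -> (3.386,15.345) [heading=73, draw]
PU: pen up
RT 60: heading 73 -> 13
LT 90: heading 13 -> 103
FD 3: (3.386,15.345) -> (2.711,18.268) [heading=103, move]
PD: pen down
PU: pen up
BK 16: (2.711,18.268) -> (6.31,2.678) [heading=103, move]
Final: pos=(6.31,2.678), heading=103, 2 segment(s) drawn

Answer: 6.31 2.678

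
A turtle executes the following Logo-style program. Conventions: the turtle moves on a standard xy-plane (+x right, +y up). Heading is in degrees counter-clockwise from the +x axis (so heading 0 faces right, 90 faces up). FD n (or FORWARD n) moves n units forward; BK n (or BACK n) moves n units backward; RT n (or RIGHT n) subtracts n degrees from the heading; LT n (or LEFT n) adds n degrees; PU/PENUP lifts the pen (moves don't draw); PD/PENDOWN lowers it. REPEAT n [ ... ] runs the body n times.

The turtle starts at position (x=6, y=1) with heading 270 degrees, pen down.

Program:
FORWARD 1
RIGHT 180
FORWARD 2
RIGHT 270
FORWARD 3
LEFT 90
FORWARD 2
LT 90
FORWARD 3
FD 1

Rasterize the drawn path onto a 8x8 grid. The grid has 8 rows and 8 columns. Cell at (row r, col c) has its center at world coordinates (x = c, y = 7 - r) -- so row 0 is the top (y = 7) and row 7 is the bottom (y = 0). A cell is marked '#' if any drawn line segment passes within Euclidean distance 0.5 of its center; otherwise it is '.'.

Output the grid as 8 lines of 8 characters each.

Answer: ........
........
........
........
........
...####.
...#..#.
...#####

Derivation:
Segment 0: (6,1) -> (6,0)
Segment 1: (6,0) -> (6,2)
Segment 2: (6,2) -> (3,2)
Segment 3: (3,2) -> (3,-0)
Segment 4: (3,-0) -> (6,-0)
Segment 5: (6,-0) -> (7,-0)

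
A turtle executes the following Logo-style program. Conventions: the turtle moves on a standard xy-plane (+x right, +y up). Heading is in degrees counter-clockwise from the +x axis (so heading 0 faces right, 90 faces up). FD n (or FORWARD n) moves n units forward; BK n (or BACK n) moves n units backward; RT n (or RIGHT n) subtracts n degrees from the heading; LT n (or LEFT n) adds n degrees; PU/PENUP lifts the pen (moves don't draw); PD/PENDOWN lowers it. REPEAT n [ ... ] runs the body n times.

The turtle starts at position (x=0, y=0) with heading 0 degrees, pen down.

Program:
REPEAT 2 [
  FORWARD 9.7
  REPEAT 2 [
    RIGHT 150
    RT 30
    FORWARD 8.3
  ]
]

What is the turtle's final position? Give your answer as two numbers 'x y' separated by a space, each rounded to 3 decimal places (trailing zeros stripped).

Answer: 19.4 0

Derivation:
Executing turtle program step by step:
Start: pos=(0,0), heading=0, pen down
REPEAT 2 [
  -- iteration 1/2 --
  FD 9.7: (0,0) -> (9.7,0) [heading=0, draw]
  REPEAT 2 [
    -- iteration 1/2 --
    RT 150: heading 0 -> 210
    RT 30: heading 210 -> 180
    FD 8.3: (9.7,0) -> (1.4,0) [heading=180, draw]
    -- iteration 2/2 --
    RT 150: heading 180 -> 30
    RT 30: heading 30 -> 0
    FD 8.3: (1.4,0) -> (9.7,0) [heading=0, draw]
  ]
  -- iteration 2/2 --
  FD 9.7: (9.7,0) -> (19.4,0) [heading=0, draw]
  REPEAT 2 [
    -- iteration 1/2 --
    RT 150: heading 0 -> 210
    RT 30: heading 210 -> 180
    FD 8.3: (19.4,0) -> (11.1,0) [heading=180, draw]
    -- iteration 2/2 --
    RT 150: heading 180 -> 30
    RT 30: heading 30 -> 0
    FD 8.3: (11.1,0) -> (19.4,0) [heading=0, draw]
  ]
]
Final: pos=(19.4,0), heading=0, 6 segment(s) drawn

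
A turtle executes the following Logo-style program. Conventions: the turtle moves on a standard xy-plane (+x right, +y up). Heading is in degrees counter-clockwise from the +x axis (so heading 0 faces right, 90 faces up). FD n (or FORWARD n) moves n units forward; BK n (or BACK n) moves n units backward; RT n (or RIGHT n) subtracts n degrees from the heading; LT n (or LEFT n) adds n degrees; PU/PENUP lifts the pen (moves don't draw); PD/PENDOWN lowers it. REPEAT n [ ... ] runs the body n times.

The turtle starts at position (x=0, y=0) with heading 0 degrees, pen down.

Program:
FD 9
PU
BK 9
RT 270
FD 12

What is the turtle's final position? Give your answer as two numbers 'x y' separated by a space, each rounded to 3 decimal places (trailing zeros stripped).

Answer: 0 12

Derivation:
Executing turtle program step by step:
Start: pos=(0,0), heading=0, pen down
FD 9: (0,0) -> (9,0) [heading=0, draw]
PU: pen up
BK 9: (9,0) -> (0,0) [heading=0, move]
RT 270: heading 0 -> 90
FD 12: (0,0) -> (0,12) [heading=90, move]
Final: pos=(0,12), heading=90, 1 segment(s) drawn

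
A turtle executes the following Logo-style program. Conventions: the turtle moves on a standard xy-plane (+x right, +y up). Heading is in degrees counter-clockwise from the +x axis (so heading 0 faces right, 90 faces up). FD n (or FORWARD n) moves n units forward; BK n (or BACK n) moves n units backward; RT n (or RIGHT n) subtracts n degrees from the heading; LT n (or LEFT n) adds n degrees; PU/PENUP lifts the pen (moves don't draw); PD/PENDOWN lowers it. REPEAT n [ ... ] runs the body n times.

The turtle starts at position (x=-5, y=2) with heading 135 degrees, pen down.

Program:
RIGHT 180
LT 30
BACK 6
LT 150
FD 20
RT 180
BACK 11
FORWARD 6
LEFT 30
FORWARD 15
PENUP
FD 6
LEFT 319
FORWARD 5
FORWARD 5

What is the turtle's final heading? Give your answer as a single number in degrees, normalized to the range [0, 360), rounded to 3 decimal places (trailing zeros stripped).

Answer: 304

Derivation:
Executing turtle program step by step:
Start: pos=(-5,2), heading=135, pen down
RT 180: heading 135 -> 315
LT 30: heading 315 -> 345
BK 6: (-5,2) -> (-10.796,3.553) [heading=345, draw]
LT 150: heading 345 -> 135
FD 20: (-10.796,3.553) -> (-24.938,17.695) [heading=135, draw]
RT 180: heading 135 -> 315
BK 11: (-24.938,17.695) -> (-32.716,25.473) [heading=315, draw]
FD 6: (-32.716,25.473) -> (-28.473,21.231) [heading=315, draw]
LT 30: heading 315 -> 345
FD 15: (-28.473,21.231) -> (-13.984,17.348) [heading=345, draw]
PU: pen up
FD 6: (-13.984,17.348) -> (-8.189,15.795) [heading=345, move]
LT 319: heading 345 -> 304
FD 5: (-8.189,15.795) -> (-5.393,11.65) [heading=304, move]
FD 5: (-5.393,11.65) -> (-2.597,7.505) [heading=304, move]
Final: pos=(-2.597,7.505), heading=304, 5 segment(s) drawn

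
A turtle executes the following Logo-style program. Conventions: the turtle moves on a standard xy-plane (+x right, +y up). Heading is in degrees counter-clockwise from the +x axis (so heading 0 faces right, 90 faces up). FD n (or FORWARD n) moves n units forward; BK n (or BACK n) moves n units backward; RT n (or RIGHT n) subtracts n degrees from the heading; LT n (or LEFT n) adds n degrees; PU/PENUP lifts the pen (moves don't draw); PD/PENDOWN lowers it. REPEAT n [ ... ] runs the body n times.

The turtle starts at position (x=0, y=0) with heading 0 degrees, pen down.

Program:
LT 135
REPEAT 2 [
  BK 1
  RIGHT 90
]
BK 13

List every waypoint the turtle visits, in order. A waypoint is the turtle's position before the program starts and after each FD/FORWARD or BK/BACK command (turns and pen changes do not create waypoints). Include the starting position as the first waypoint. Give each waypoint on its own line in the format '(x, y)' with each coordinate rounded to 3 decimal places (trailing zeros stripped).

Answer: (0, 0)
(0.707, -0.707)
(0, -1.414)
(-9.192, 7.778)

Derivation:
Executing turtle program step by step:
Start: pos=(0,0), heading=0, pen down
LT 135: heading 0 -> 135
REPEAT 2 [
  -- iteration 1/2 --
  BK 1: (0,0) -> (0.707,-0.707) [heading=135, draw]
  RT 90: heading 135 -> 45
  -- iteration 2/2 --
  BK 1: (0.707,-0.707) -> (0,-1.414) [heading=45, draw]
  RT 90: heading 45 -> 315
]
BK 13: (0,-1.414) -> (-9.192,7.778) [heading=315, draw]
Final: pos=(-9.192,7.778), heading=315, 3 segment(s) drawn
Waypoints (4 total):
(0, 0)
(0.707, -0.707)
(0, -1.414)
(-9.192, 7.778)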